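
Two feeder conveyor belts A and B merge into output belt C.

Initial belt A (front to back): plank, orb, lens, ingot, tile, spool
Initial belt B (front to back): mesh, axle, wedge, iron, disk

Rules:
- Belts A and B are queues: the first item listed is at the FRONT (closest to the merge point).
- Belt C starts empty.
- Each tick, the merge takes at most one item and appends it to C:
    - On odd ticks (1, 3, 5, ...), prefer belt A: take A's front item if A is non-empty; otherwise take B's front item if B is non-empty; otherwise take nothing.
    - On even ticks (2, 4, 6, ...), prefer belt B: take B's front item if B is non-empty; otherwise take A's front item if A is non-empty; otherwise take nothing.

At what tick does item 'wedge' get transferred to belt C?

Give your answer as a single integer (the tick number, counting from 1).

Answer: 6

Derivation:
Tick 1: prefer A, take plank from A; A=[orb,lens,ingot,tile,spool] B=[mesh,axle,wedge,iron,disk] C=[plank]
Tick 2: prefer B, take mesh from B; A=[orb,lens,ingot,tile,spool] B=[axle,wedge,iron,disk] C=[plank,mesh]
Tick 3: prefer A, take orb from A; A=[lens,ingot,tile,spool] B=[axle,wedge,iron,disk] C=[plank,mesh,orb]
Tick 4: prefer B, take axle from B; A=[lens,ingot,tile,spool] B=[wedge,iron,disk] C=[plank,mesh,orb,axle]
Tick 5: prefer A, take lens from A; A=[ingot,tile,spool] B=[wedge,iron,disk] C=[plank,mesh,orb,axle,lens]
Tick 6: prefer B, take wedge from B; A=[ingot,tile,spool] B=[iron,disk] C=[plank,mesh,orb,axle,lens,wedge]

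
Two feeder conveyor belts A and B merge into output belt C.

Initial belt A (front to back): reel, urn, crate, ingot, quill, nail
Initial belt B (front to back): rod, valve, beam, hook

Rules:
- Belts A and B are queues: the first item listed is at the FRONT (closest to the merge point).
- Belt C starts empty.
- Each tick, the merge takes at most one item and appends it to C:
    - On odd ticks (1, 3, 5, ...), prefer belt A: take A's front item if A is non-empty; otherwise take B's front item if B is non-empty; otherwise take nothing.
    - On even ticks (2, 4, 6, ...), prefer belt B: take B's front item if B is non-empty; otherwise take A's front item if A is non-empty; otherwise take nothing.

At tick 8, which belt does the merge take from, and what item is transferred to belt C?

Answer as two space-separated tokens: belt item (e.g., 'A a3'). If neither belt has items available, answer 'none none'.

Answer: B hook

Derivation:
Tick 1: prefer A, take reel from A; A=[urn,crate,ingot,quill,nail] B=[rod,valve,beam,hook] C=[reel]
Tick 2: prefer B, take rod from B; A=[urn,crate,ingot,quill,nail] B=[valve,beam,hook] C=[reel,rod]
Tick 3: prefer A, take urn from A; A=[crate,ingot,quill,nail] B=[valve,beam,hook] C=[reel,rod,urn]
Tick 4: prefer B, take valve from B; A=[crate,ingot,quill,nail] B=[beam,hook] C=[reel,rod,urn,valve]
Tick 5: prefer A, take crate from A; A=[ingot,quill,nail] B=[beam,hook] C=[reel,rod,urn,valve,crate]
Tick 6: prefer B, take beam from B; A=[ingot,quill,nail] B=[hook] C=[reel,rod,urn,valve,crate,beam]
Tick 7: prefer A, take ingot from A; A=[quill,nail] B=[hook] C=[reel,rod,urn,valve,crate,beam,ingot]
Tick 8: prefer B, take hook from B; A=[quill,nail] B=[-] C=[reel,rod,urn,valve,crate,beam,ingot,hook]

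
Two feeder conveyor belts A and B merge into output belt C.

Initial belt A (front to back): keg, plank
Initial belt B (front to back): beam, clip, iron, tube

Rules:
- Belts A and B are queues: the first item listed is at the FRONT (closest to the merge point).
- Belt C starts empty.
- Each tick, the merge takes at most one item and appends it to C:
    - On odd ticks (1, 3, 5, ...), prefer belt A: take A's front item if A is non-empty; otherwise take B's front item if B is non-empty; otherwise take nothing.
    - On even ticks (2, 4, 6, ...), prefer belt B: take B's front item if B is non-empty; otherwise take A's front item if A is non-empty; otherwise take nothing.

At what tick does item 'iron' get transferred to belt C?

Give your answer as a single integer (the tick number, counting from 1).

Tick 1: prefer A, take keg from A; A=[plank] B=[beam,clip,iron,tube] C=[keg]
Tick 2: prefer B, take beam from B; A=[plank] B=[clip,iron,tube] C=[keg,beam]
Tick 3: prefer A, take plank from A; A=[-] B=[clip,iron,tube] C=[keg,beam,plank]
Tick 4: prefer B, take clip from B; A=[-] B=[iron,tube] C=[keg,beam,plank,clip]
Tick 5: prefer A, take iron from B; A=[-] B=[tube] C=[keg,beam,plank,clip,iron]

Answer: 5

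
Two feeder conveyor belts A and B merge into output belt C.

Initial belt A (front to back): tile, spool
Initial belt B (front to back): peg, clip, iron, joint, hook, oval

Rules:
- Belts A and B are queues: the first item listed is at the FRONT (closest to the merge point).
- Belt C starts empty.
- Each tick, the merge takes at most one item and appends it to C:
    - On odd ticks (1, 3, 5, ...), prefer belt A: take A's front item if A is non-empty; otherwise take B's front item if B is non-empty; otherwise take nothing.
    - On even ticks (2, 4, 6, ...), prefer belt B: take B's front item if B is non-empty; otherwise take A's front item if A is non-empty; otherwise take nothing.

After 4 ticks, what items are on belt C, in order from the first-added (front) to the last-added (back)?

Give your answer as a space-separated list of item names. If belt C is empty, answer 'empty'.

Tick 1: prefer A, take tile from A; A=[spool] B=[peg,clip,iron,joint,hook,oval] C=[tile]
Tick 2: prefer B, take peg from B; A=[spool] B=[clip,iron,joint,hook,oval] C=[tile,peg]
Tick 3: prefer A, take spool from A; A=[-] B=[clip,iron,joint,hook,oval] C=[tile,peg,spool]
Tick 4: prefer B, take clip from B; A=[-] B=[iron,joint,hook,oval] C=[tile,peg,spool,clip]

Answer: tile peg spool clip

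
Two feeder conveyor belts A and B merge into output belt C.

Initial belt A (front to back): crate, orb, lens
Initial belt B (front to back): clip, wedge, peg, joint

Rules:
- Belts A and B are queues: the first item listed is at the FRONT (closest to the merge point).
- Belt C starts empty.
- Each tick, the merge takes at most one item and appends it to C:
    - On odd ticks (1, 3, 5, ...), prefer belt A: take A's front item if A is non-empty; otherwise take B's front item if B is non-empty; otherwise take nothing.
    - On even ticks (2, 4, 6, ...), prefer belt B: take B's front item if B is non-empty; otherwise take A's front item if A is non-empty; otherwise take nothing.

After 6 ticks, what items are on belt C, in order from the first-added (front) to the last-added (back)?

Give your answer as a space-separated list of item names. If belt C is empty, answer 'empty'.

Answer: crate clip orb wedge lens peg

Derivation:
Tick 1: prefer A, take crate from A; A=[orb,lens] B=[clip,wedge,peg,joint] C=[crate]
Tick 2: prefer B, take clip from B; A=[orb,lens] B=[wedge,peg,joint] C=[crate,clip]
Tick 3: prefer A, take orb from A; A=[lens] B=[wedge,peg,joint] C=[crate,clip,orb]
Tick 4: prefer B, take wedge from B; A=[lens] B=[peg,joint] C=[crate,clip,orb,wedge]
Tick 5: prefer A, take lens from A; A=[-] B=[peg,joint] C=[crate,clip,orb,wedge,lens]
Tick 6: prefer B, take peg from B; A=[-] B=[joint] C=[crate,clip,orb,wedge,lens,peg]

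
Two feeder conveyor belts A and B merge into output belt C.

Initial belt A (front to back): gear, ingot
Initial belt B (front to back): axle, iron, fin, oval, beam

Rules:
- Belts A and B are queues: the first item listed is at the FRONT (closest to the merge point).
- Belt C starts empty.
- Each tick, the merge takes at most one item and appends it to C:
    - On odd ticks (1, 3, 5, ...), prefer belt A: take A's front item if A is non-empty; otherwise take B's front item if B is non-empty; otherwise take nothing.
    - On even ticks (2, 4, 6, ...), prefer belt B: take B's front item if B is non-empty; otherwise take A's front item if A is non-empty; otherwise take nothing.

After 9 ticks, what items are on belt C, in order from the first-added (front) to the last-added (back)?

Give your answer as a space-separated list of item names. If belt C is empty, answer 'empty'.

Tick 1: prefer A, take gear from A; A=[ingot] B=[axle,iron,fin,oval,beam] C=[gear]
Tick 2: prefer B, take axle from B; A=[ingot] B=[iron,fin,oval,beam] C=[gear,axle]
Tick 3: prefer A, take ingot from A; A=[-] B=[iron,fin,oval,beam] C=[gear,axle,ingot]
Tick 4: prefer B, take iron from B; A=[-] B=[fin,oval,beam] C=[gear,axle,ingot,iron]
Tick 5: prefer A, take fin from B; A=[-] B=[oval,beam] C=[gear,axle,ingot,iron,fin]
Tick 6: prefer B, take oval from B; A=[-] B=[beam] C=[gear,axle,ingot,iron,fin,oval]
Tick 7: prefer A, take beam from B; A=[-] B=[-] C=[gear,axle,ingot,iron,fin,oval,beam]
Tick 8: prefer B, both empty, nothing taken; A=[-] B=[-] C=[gear,axle,ingot,iron,fin,oval,beam]
Tick 9: prefer A, both empty, nothing taken; A=[-] B=[-] C=[gear,axle,ingot,iron,fin,oval,beam]

Answer: gear axle ingot iron fin oval beam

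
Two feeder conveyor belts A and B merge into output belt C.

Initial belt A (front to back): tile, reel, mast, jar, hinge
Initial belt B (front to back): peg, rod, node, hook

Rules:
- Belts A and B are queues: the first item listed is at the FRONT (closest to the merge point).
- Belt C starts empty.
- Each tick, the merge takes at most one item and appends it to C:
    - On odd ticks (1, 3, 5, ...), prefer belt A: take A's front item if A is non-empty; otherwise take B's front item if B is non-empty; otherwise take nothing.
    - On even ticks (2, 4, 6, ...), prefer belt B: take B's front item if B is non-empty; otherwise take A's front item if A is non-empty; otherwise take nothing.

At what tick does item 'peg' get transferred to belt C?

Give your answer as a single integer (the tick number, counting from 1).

Answer: 2

Derivation:
Tick 1: prefer A, take tile from A; A=[reel,mast,jar,hinge] B=[peg,rod,node,hook] C=[tile]
Tick 2: prefer B, take peg from B; A=[reel,mast,jar,hinge] B=[rod,node,hook] C=[tile,peg]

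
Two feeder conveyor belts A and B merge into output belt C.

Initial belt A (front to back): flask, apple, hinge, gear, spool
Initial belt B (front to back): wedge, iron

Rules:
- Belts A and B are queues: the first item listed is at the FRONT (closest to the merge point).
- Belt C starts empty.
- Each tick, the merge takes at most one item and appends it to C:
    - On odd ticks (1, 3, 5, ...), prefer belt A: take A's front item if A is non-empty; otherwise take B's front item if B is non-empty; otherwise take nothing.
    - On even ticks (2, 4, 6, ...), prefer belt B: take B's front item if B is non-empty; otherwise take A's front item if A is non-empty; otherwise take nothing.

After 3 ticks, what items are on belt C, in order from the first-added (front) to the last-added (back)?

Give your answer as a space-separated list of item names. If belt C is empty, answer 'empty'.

Tick 1: prefer A, take flask from A; A=[apple,hinge,gear,spool] B=[wedge,iron] C=[flask]
Tick 2: prefer B, take wedge from B; A=[apple,hinge,gear,spool] B=[iron] C=[flask,wedge]
Tick 3: prefer A, take apple from A; A=[hinge,gear,spool] B=[iron] C=[flask,wedge,apple]

Answer: flask wedge apple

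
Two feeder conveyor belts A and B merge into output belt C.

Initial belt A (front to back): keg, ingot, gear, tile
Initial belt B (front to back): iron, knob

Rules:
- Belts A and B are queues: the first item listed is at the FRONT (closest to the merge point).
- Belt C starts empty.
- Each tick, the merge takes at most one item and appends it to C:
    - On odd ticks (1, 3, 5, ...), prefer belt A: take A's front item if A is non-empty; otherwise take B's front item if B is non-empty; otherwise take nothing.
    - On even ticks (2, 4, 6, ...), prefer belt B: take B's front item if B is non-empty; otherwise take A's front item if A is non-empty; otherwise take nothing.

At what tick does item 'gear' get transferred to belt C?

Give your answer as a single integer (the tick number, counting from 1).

Tick 1: prefer A, take keg from A; A=[ingot,gear,tile] B=[iron,knob] C=[keg]
Tick 2: prefer B, take iron from B; A=[ingot,gear,tile] B=[knob] C=[keg,iron]
Tick 3: prefer A, take ingot from A; A=[gear,tile] B=[knob] C=[keg,iron,ingot]
Tick 4: prefer B, take knob from B; A=[gear,tile] B=[-] C=[keg,iron,ingot,knob]
Tick 5: prefer A, take gear from A; A=[tile] B=[-] C=[keg,iron,ingot,knob,gear]

Answer: 5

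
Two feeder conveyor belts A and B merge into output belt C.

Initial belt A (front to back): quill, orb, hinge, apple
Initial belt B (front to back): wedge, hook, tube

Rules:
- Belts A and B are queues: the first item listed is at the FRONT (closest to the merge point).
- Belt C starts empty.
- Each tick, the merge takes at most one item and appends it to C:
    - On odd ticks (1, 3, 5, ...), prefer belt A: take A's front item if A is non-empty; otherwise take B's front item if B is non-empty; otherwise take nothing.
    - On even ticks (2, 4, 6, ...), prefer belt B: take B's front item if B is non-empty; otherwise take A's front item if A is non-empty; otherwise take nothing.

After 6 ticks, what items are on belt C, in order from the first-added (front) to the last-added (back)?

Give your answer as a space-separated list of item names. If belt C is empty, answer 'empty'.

Answer: quill wedge orb hook hinge tube

Derivation:
Tick 1: prefer A, take quill from A; A=[orb,hinge,apple] B=[wedge,hook,tube] C=[quill]
Tick 2: prefer B, take wedge from B; A=[orb,hinge,apple] B=[hook,tube] C=[quill,wedge]
Tick 3: prefer A, take orb from A; A=[hinge,apple] B=[hook,tube] C=[quill,wedge,orb]
Tick 4: prefer B, take hook from B; A=[hinge,apple] B=[tube] C=[quill,wedge,orb,hook]
Tick 5: prefer A, take hinge from A; A=[apple] B=[tube] C=[quill,wedge,orb,hook,hinge]
Tick 6: prefer B, take tube from B; A=[apple] B=[-] C=[quill,wedge,orb,hook,hinge,tube]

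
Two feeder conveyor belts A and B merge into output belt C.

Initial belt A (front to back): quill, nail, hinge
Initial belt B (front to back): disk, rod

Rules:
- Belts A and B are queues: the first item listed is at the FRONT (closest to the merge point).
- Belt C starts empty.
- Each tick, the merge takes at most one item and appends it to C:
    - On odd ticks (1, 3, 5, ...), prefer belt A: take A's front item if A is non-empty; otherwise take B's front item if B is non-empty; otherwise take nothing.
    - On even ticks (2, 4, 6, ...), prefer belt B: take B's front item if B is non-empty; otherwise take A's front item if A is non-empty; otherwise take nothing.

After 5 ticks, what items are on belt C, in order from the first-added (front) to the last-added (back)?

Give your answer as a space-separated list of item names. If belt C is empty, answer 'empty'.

Tick 1: prefer A, take quill from A; A=[nail,hinge] B=[disk,rod] C=[quill]
Tick 2: prefer B, take disk from B; A=[nail,hinge] B=[rod] C=[quill,disk]
Tick 3: prefer A, take nail from A; A=[hinge] B=[rod] C=[quill,disk,nail]
Tick 4: prefer B, take rod from B; A=[hinge] B=[-] C=[quill,disk,nail,rod]
Tick 5: prefer A, take hinge from A; A=[-] B=[-] C=[quill,disk,nail,rod,hinge]

Answer: quill disk nail rod hinge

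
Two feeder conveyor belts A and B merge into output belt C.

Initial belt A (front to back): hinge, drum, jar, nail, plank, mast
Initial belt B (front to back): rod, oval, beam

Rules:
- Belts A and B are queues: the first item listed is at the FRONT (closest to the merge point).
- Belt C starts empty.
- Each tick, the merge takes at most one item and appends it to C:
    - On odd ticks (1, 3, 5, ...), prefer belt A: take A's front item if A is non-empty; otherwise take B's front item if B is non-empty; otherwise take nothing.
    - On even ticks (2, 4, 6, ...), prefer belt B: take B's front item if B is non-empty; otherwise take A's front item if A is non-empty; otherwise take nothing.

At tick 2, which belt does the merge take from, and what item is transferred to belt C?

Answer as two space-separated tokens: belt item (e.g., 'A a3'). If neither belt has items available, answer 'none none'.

Tick 1: prefer A, take hinge from A; A=[drum,jar,nail,plank,mast] B=[rod,oval,beam] C=[hinge]
Tick 2: prefer B, take rod from B; A=[drum,jar,nail,plank,mast] B=[oval,beam] C=[hinge,rod]

Answer: B rod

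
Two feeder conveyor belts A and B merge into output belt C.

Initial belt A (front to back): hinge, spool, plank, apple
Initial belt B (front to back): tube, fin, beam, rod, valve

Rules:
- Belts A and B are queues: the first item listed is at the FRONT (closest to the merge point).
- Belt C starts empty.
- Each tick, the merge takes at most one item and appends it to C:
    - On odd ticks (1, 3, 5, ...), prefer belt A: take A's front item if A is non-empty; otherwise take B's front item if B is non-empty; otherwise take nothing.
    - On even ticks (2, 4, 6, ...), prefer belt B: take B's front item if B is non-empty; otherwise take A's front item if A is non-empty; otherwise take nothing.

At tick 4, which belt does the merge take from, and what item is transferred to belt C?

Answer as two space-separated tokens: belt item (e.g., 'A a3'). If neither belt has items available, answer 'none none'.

Tick 1: prefer A, take hinge from A; A=[spool,plank,apple] B=[tube,fin,beam,rod,valve] C=[hinge]
Tick 2: prefer B, take tube from B; A=[spool,plank,apple] B=[fin,beam,rod,valve] C=[hinge,tube]
Tick 3: prefer A, take spool from A; A=[plank,apple] B=[fin,beam,rod,valve] C=[hinge,tube,spool]
Tick 4: prefer B, take fin from B; A=[plank,apple] B=[beam,rod,valve] C=[hinge,tube,spool,fin]

Answer: B fin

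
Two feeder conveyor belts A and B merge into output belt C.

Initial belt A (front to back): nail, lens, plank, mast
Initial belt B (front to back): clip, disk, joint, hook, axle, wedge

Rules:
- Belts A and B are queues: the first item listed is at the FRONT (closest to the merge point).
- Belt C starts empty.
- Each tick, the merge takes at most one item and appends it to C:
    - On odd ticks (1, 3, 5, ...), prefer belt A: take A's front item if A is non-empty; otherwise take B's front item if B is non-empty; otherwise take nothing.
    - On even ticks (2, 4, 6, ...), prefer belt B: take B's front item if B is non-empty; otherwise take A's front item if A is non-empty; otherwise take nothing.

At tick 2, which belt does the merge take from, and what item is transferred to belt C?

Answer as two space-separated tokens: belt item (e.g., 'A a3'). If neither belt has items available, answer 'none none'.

Tick 1: prefer A, take nail from A; A=[lens,plank,mast] B=[clip,disk,joint,hook,axle,wedge] C=[nail]
Tick 2: prefer B, take clip from B; A=[lens,plank,mast] B=[disk,joint,hook,axle,wedge] C=[nail,clip]

Answer: B clip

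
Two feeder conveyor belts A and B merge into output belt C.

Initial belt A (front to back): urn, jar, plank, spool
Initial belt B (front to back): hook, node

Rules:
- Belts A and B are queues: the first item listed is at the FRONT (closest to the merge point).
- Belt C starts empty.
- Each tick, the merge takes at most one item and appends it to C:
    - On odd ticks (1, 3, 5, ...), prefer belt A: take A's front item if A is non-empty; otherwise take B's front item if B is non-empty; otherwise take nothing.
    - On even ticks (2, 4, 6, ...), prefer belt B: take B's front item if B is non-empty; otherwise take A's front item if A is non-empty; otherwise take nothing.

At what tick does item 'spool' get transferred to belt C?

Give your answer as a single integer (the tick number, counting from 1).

Tick 1: prefer A, take urn from A; A=[jar,plank,spool] B=[hook,node] C=[urn]
Tick 2: prefer B, take hook from B; A=[jar,plank,spool] B=[node] C=[urn,hook]
Tick 3: prefer A, take jar from A; A=[plank,spool] B=[node] C=[urn,hook,jar]
Tick 4: prefer B, take node from B; A=[plank,spool] B=[-] C=[urn,hook,jar,node]
Tick 5: prefer A, take plank from A; A=[spool] B=[-] C=[urn,hook,jar,node,plank]
Tick 6: prefer B, take spool from A; A=[-] B=[-] C=[urn,hook,jar,node,plank,spool]

Answer: 6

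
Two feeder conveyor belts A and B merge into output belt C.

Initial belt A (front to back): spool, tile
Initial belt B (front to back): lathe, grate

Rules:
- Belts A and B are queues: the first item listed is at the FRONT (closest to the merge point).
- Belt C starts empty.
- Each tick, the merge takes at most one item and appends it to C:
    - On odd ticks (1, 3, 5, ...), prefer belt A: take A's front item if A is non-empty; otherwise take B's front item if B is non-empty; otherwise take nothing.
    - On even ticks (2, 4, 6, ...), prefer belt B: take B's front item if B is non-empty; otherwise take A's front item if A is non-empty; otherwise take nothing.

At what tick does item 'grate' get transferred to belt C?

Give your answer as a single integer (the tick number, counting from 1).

Tick 1: prefer A, take spool from A; A=[tile] B=[lathe,grate] C=[spool]
Tick 2: prefer B, take lathe from B; A=[tile] B=[grate] C=[spool,lathe]
Tick 3: prefer A, take tile from A; A=[-] B=[grate] C=[spool,lathe,tile]
Tick 4: prefer B, take grate from B; A=[-] B=[-] C=[spool,lathe,tile,grate]

Answer: 4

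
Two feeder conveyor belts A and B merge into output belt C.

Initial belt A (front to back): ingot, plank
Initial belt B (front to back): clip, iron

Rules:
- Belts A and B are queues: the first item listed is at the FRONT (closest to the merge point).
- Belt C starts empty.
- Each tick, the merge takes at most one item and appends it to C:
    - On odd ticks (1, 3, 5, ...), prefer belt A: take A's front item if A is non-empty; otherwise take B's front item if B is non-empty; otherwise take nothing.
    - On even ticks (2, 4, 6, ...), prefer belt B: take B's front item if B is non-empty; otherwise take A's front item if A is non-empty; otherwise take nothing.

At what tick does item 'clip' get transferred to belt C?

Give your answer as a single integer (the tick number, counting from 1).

Tick 1: prefer A, take ingot from A; A=[plank] B=[clip,iron] C=[ingot]
Tick 2: prefer B, take clip from B; A=[plank] B=[iron] C=[ingot,clip]

Answer: 2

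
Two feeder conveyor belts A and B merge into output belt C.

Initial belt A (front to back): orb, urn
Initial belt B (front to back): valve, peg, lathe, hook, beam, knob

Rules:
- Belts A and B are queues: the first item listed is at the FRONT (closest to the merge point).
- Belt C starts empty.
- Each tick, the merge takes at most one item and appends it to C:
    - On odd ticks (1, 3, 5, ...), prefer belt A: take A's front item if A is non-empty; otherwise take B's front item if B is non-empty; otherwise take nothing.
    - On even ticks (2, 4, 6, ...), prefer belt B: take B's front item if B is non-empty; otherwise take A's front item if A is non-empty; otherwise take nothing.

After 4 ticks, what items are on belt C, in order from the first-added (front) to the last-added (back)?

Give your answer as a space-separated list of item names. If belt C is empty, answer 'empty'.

Tick 1: prefer A, take orb from A; A=[urn] B=[valve,peg,lathe,hook,beam,knob] C=[orb]
Tick 2: prefer B, take valve from B; A=[urn] B=[peg,lathe,hook,beam,knob] C=[orb,valve]
Tick 3: prefer A, take urn from A; A=[-] B=[peg,lathe,hook,beam,knob] C=[orb,valve,urn]
Tick 4: prefer B, take peg from B; A=[-] B=[lathe,hook,beam,knob] C=[orb,valve,urn,peg]

Answer: orb valve urn peg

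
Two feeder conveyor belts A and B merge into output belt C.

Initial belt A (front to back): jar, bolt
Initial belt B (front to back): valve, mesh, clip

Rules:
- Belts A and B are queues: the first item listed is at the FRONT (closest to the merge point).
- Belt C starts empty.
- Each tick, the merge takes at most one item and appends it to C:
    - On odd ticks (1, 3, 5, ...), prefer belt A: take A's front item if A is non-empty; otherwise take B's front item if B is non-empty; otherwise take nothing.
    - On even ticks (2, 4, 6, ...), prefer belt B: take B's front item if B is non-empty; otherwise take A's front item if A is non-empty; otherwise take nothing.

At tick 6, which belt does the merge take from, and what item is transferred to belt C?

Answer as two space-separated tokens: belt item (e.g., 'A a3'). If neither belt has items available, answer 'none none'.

Tick 1: prefer A, take jar from A; A=[bolt] B=[valve,mesh,clip] C=[jar]
Tick 2: prefer B, take valve from B; A=[bolt] B=[mesh,clip] C=[jar,valve]
Tick 3: prefer A, take bolt from A; A=[-] B=[mesh,clip] C=[jar,valve,bolt]
Tick 4: prefer B, take mesh from B; A=[-] B=[clip] C=[jar,valve,bolt,mesh]
Tick 5: prefer A, take clip from B; A=[-] B=[-] C=[jar,valve,bolt,mesh,clip]
Tick 6: prefer B, both empty, nothing taken; A=[-] B=[-] C=[jar,valve,bolt,mesh,clip]

Answer: none none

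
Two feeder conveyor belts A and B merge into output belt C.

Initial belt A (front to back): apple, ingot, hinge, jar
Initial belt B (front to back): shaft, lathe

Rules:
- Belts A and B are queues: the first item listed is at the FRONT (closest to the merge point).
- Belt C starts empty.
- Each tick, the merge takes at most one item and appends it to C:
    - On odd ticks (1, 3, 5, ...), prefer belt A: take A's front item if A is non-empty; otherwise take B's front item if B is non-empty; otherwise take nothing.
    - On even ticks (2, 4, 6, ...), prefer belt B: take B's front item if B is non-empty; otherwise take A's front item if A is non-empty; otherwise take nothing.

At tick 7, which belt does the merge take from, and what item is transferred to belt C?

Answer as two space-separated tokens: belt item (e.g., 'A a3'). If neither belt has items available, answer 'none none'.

Answer: none none

Derivation:
Tick 1: prefer A, take apple from A; A=[ingot,hinge,jar] B=[shaft,lathe] C=[apple]
Tick 2: prefer B, take shaft from B; A=[ingot,hinge,jar] B=[lathe] C=[apple,shaft]
Tick 3: prefer A, take ingot from A; A=[hinge,jar] B=[lathe] C=[apple,shaft,ingot]
Tick 4: prefer B, take lathe from B; A=[hinge,jar] B=[-] C=[apple,shaft,ingot,lathe]
Tick 5: prefer A, take hinge from A; A=[jar] B=[-] C=[apple,shaft,ingot,lathe,hinge]
Tick 6: prefer B, take jar from A; A=[-] B=[-] C=[apple,shaft,ingot,lathe,hinge,jar]
Tick 7: prefer A, both empty, nothing taken; A=[-] B=[-] C=[apple,shaft,ingot,lathe,hinge,jar]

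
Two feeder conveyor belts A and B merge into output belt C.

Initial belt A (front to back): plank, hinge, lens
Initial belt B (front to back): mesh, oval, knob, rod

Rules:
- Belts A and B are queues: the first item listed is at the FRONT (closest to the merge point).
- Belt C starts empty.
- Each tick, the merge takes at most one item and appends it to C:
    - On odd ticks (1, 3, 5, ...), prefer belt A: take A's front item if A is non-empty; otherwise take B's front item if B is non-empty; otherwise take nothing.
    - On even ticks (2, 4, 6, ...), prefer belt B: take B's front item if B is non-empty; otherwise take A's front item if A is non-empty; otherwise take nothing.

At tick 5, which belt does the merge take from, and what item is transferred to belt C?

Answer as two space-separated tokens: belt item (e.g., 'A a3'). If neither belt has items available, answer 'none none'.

Answer: A lens

Derivation:
Tick 1: prefer A, take plank from A; A=[hinge,lens] B=[mesh,oval,knob,rod] C=[plank]
Tick 2: prefer B, take mesh from B; A=[hinge,lens] B=[oval,knob,rod] C=[plank,mesh]
Tick 3: prefer A, take hinge from A; A=[lens] B=[oval,knob,rod] C=[plank,mesh,hinge]
Tick 4: prefer B, take oval from B; A=[lens] B=[knob,rod] C=[plank,mesh,hinge,oval]
Tick 5: prefer A, take lens from A; A=[-] B=[knob,rod] C=[plank,mesh,hinge,oval,lens]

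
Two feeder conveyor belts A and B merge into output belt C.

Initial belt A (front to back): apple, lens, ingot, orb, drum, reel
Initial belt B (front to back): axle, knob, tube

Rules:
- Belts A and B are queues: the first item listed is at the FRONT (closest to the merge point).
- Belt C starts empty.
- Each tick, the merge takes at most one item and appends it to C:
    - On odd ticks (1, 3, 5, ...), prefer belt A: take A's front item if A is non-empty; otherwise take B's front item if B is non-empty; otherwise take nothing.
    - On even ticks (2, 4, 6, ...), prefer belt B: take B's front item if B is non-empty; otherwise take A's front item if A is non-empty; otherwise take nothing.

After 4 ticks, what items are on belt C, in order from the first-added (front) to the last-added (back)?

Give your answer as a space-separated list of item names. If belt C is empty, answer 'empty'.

Answer: apple axle lens knob

Derivation:
Tick 1: prefer A, take apple from A; A=[lens,ingot,orb,drum,reel] B=[axle,knob,tube] C=[apple]
Tick 2: prefer B, take axle from B; A=[lens,ingot,orb,drum,reel] B=[knob,tube] C=[apple,axle]
Tick 3: prefer A, take lens from A; A=[ingot,orb,drum,reel] B=[knob,tube] C=[apple,axle,lens]
Tick 4: prefer B, take knob from B; A=[ingot,orb,drum,reel] B=[tube] C=[apple,axle,lens,knob]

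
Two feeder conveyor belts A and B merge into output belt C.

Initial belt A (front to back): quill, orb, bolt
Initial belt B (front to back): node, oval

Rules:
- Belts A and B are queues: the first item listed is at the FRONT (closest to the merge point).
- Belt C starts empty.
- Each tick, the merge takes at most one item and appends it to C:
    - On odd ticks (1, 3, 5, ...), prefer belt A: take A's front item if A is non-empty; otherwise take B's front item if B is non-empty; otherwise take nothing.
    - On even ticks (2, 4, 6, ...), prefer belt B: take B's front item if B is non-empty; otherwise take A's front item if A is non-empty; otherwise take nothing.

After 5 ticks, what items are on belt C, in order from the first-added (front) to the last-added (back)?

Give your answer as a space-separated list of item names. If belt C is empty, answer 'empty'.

Answer: quill node orb oval bolt

Derivation:
Tick 1: prefer A, take quill from A; A=[orb,bolt] B=[node,oval] C=[quill]
Tick 2: prefer B, take node from B; A=[orb,bolt] B=[oval] C=[quill,node]
Tick 3: prefer A, take orb from A; A=[bolt] B=[oval] C=[quill,node,orb]
Tick 4: prefer B, take oval from B; A=[bolt] B=[-] C=[quill,node,orb,oval]
Tick 5: prefer A, take bolt from A; A=[-] B=[-] C=[quill,node,orb,oval,bolt]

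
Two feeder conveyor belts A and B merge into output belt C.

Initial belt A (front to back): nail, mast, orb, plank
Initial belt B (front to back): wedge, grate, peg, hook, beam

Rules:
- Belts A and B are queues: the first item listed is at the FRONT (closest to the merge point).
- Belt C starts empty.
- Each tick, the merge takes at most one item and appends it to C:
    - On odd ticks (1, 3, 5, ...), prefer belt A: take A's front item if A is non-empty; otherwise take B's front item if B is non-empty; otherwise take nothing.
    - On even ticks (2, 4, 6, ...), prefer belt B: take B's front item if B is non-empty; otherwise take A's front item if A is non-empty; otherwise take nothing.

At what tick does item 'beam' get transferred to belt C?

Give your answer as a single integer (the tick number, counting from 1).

Tick 1: prefer A, take nail from A; A=[mast,orb,plank] B=[wedge,grate,peg,hook,beam] C=[nail]
Tick 2: prefer B, take wedge from B; A=[mast,orb,plank] B=[grate,peg,hook,beam] C=[nail,wedge]
Tick 3: prefer A, take mast from A; A=[orb,plank] B=[grate,peg,hook,beam] C=[nail,wedge,mast]
Tick 4: prefer B, take grate from B; A=[orb,plank] B=[peg,hook,beam] C=[nail,wedge,mast,grate]
Tick 5: prefer A, take orb from A; A=[plank] B=[peg,hook,beam] C=[nail,wedge,mast,grate,orb]
Tick 6: prefer B, take peg from B; A=[plank] B=[hook,beam] C=[nail,wedge,mast,grate,orb,peg]
Tick 7: prefer A, take plank from A; A=[-] B=[hook,beam] C=[nail,wedge,mast,grate,orb,peg,plank]
Tick 8: prefer B, take hook from B; A=[-] B=[beam] C=[nail,wedge,mast,grate,orb,peg,plank,hook]
Tick 9: prefer A, take beam from B; A=[-] B=[-] C=[nail,wedge,mast,grate,orb,peg,plank,hook,beam]

Answer: 9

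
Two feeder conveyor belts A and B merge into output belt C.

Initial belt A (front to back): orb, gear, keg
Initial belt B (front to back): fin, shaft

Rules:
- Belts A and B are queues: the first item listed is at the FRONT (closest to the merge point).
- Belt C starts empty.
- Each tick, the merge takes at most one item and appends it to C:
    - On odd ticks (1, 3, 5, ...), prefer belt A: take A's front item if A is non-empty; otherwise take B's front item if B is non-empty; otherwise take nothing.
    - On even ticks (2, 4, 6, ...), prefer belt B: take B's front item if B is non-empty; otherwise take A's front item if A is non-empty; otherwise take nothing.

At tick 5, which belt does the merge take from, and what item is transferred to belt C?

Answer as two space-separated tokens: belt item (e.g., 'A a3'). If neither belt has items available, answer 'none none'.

Tick 1: prefer A, take orb from A; A=[gear,keg] B=[fin,shaft] C=[orb]
Tick 2: prefer B, take fin from B; A=[gear,keg] B=[shaft] C=[orb,fin]
Tick 3: prefer A, take gear from A; A=[keg] B=[shaft] C=[orb,fin,gear]
Tick 4: prefer B, take shaft from B; A=[keg] B=[-] C=[orb,fin,gear,shaft]
Tick 5: prefer A, take keg from A; A=[-] B=[-] C=[orb,fin,gear,shaft,keg]

Answer: A keg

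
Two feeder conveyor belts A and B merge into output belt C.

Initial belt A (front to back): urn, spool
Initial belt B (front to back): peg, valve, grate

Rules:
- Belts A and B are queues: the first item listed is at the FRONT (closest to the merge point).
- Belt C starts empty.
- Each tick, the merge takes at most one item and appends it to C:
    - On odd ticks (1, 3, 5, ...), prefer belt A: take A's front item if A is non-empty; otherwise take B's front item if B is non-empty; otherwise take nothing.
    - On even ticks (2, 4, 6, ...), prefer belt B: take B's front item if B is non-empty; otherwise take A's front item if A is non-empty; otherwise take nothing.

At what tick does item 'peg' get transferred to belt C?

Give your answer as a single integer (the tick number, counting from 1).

Tick 1: prefer A, take urn from A; A=[spool] B=[peg,valve,grate] C=[urn]
Tick 2: prefer B, take peg from B; A=[spool] B=[valve,grate] C=[urn,peg]

Answer: 2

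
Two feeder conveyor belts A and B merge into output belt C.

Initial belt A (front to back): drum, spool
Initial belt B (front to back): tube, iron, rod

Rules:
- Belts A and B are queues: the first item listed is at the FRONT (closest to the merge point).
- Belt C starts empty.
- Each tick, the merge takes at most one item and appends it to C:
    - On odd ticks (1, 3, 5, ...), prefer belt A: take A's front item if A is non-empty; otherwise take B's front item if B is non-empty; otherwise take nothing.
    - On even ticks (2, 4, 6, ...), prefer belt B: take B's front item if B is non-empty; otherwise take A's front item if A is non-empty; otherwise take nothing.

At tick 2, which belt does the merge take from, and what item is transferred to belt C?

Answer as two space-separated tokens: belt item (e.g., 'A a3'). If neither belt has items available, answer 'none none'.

Tick 1: prefer A, take drum from A; A=[spool] B=[tube,iron,rod] C=[drum]
Tick 2: prefer B, take tube from B; A=[spool] B=[iron,rod] C=[drum,tube]

Answer: B tube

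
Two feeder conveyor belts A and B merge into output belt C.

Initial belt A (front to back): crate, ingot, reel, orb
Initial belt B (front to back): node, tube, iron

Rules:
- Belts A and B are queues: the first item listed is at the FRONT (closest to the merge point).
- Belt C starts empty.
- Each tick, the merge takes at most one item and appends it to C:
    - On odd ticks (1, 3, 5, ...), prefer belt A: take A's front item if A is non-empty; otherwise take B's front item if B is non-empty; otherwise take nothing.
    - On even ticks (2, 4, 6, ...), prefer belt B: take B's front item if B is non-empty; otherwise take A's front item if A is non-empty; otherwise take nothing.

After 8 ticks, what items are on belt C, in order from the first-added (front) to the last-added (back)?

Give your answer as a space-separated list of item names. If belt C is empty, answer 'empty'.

Answer: crate node ingot tube reel iron orb

Derivation:
Tick 1: prefer A, take crate from A; A=[ingot,reel,orb] B=[node,tube,iron] C=[crate]
Tick 2: prefer B, take node from B; A=[ingot,reel,orb] B=[tube,iron] C=[crate,node]
Tick 3: prefer A, take ingot from A; A=[reel,orb] B=[tube,iron] C=[crate,node,ingot]
Tick 4: prefer B, take tube from B; A=[reel,orb] B=[iron] C=[crate,node,ingot,tube]
Tick 5: prefer A, take reel from A; A=[orb] B=[iron] C=[crate,node,ingot,tube,reel]
Tick 6: prefer B, take iron from B; A=[orb] B=[-] C=[crate,node,ingot,tube,reel,iron]
Tick 7: prefer A, take orb from A; A=[-] B=[-] C=[crate,node,ingot,tube,reel,iron,orb]
Tick 8: prefer B, both empty, nothing taken; A=[-] B=[-] C=[crate,node,ingot,tube,reel,iron,orb]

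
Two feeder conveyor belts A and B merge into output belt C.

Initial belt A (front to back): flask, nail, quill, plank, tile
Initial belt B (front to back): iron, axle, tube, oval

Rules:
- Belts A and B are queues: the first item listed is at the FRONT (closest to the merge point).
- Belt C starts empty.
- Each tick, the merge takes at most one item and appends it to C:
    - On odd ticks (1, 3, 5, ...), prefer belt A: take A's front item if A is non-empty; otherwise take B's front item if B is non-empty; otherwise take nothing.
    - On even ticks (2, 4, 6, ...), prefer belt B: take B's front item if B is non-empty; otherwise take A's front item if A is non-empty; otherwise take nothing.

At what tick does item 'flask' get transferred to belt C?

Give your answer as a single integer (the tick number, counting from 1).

Answer: 1

Derivation:
Tick 1: prefer A, take flask from A; A=[nail,quill,plank,tile] B=[iron,axle,tube,oval] C=[flask]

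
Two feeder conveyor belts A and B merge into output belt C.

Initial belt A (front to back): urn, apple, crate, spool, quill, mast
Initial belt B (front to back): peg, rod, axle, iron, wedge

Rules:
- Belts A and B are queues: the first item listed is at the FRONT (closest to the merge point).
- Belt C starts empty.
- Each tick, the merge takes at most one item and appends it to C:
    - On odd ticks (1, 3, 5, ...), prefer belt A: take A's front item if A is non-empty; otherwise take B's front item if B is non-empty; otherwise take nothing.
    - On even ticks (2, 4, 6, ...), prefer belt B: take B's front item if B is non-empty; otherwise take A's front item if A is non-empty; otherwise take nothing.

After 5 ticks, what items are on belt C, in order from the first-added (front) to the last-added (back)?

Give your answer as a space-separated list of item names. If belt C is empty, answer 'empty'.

Tick 1: prefer A, take urn from A; A=[apple,crate,spool,quill,mast] B=[peg,rod,axle,iron,wedge] C=[urn]
Tick 2: prefer B, take peg from B; A=[apple,crate,spool,quill,mast] B=[rod,axle,iron,wedge] C=[urn,peg]
Tick 3: prefer A, take apple from A; A=[crate,spool,quill,mast] B=[rod,axle,iron,wedge] C=[urn,peg,apple]
Tick 4: prefer B, take rod from B; A=[crate,spool,quill,mast] B=[axle,iron,wedge] C=[urn,peg,apple,rod]
Tick 5: prefer A, take crate from A; A=[spool,quill,mast] B=[axle,iron,wedge] C=[urn,peg,apple,rod,crate]

Answer: urn peg apple rod crate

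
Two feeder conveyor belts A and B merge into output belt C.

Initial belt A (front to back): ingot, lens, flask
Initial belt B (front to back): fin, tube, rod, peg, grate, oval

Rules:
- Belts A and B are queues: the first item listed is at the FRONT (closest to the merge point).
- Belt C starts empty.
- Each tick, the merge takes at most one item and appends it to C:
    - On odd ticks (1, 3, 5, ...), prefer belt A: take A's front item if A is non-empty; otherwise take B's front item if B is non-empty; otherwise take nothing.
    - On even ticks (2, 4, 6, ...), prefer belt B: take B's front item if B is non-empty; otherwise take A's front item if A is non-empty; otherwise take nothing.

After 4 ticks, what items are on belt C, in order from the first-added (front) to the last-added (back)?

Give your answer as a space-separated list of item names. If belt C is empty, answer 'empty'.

Answer: ingot fin lens tube

Derivation:
Tick 1: prefer A, take ingot from A; A=[lens,flask] B=[fin,tube,rod,peg,grate,oval] C=[ingot]
Tick 2: prefer B, take fin from B; A=[lens,flask] B=[tube,rod,peg,grate,oval] C=[ingot,fin]
Tick 3: prefer A, take lens from A; A=[flask] B=[tube,rod,peg,grate,oval] C=[ingot,fin,lens]
Tick 4: prefer B, take tube from B; A=[flask] B=[rod,peg,grate,oval] C=[ingot,fin,lens,tube]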